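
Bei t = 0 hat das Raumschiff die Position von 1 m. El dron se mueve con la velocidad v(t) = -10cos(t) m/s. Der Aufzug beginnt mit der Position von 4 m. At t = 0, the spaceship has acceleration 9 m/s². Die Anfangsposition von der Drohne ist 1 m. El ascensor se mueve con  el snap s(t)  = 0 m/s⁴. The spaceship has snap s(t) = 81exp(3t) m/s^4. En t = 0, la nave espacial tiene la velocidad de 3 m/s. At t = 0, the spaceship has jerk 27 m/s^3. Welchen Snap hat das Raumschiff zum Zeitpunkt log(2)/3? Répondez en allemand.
Wir haben den Snap s(t) = 81·exp(3·t). Durch Einsetzen von t = log(2)/3: s(log(2)/3) = 162.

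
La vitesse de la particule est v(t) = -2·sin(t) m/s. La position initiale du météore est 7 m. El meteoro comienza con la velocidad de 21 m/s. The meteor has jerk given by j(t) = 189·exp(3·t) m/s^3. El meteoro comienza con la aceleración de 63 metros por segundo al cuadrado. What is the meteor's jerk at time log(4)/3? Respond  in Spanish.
Usando j(t) = 189·exp(3·t) y sustituyendo t = log(4)/3, encontramos j = 756.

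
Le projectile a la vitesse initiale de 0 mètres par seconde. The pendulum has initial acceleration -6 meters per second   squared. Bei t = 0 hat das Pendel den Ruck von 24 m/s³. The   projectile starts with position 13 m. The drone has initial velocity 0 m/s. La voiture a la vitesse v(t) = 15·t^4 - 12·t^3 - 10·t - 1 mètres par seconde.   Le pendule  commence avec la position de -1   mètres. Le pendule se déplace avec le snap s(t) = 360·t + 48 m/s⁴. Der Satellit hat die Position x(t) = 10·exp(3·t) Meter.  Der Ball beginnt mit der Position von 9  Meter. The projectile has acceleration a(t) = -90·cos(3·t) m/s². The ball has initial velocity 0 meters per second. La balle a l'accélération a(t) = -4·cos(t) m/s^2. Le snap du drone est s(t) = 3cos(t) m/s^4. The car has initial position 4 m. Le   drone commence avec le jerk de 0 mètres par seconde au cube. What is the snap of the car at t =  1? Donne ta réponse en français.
Nous devons dériver notre équation de la vitesse v(t) = 15·t^4 - 12·t^3 - 10·t - 1 3 fois. En prenant d/dt de v(t), nous trouvons a(t) = 60·t^3 - 36·t^2 - 10. La dérivée de l'accélération donne le jerk: j(t) = 180·t^2 - 72·t. En prenant d/dt de j(t), nous trouvons s(t) = 360·t - 72. Nous avons le snap s(t) = 360·t - 72. En substituant t = 1: s(1) = 288.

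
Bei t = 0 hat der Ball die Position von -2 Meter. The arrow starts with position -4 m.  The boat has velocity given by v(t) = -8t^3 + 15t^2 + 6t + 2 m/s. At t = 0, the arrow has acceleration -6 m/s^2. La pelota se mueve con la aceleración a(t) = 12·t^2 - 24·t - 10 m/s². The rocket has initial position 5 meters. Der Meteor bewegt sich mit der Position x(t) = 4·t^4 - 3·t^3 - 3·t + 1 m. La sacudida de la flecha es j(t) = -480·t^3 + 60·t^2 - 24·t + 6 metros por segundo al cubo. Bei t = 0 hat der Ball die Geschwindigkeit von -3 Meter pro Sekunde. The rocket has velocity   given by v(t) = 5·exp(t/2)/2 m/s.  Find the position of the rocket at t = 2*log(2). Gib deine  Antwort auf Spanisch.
Debemos encontrar la antiderivada de nuestra ecuación de la velocidad v(t) = 5·exp(t/2)/2 1 vez. Integrando la velocidad y usando la condición inicial x(0) = 5, obtenemos x(t) = 5·exp(t/2). De la ecuación de la posición x(t) = 5·exp(t/2), sustituimos t = 2*log(2) para obtener x = 10.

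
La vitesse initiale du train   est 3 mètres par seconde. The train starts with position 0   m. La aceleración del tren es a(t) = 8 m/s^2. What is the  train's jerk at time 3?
To solve this, we need to take 1 derivative of our acceleration equation a(t) = 8. Taking d/dt of a(t), we find j(t) = 0. From the given jerk equation j(t) = 0, we substitute t = 3 to get j = 0.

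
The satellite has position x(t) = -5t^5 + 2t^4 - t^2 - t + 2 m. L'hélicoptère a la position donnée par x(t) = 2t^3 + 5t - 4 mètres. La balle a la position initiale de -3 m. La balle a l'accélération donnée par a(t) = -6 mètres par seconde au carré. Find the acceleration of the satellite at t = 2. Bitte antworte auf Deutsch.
Ausgehend von der Position x(t) = -5·t^5 + 2·t^4 - t^2 - t + 2, nehmen wir 2 Ableitungen. Die Ableitung von der Position ergibt die Geschwindigkeit: v(t) = -25·t^4 + 8·t^3 - 2·t - 1. Mit d/dt von v(t) finden wir a(t) = -100·t^3 + 24·t^2 - 2. Aus der Gleichung für die Beschleunigung a(t) = -100·t^3 + 24·t^2 - 2, setzen wir t = 2 ein und erhalten a = -706.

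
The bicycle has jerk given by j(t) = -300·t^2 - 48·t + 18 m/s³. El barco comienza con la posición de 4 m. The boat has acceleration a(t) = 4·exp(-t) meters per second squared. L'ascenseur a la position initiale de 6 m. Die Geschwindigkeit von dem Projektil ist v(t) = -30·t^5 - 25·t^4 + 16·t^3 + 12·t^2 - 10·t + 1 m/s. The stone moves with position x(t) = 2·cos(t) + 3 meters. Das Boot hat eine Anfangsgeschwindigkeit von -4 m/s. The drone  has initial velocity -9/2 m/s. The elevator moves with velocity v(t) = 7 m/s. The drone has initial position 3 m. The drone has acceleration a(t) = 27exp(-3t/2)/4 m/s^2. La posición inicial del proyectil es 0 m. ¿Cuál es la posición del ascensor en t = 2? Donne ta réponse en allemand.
Wir müssen das Integral unserer Gleichung für die Geschwindigkeit v(t) = 7 1-mal finden. Die Stammfunktion von der Geschwindigkeit, mit x(0) = 6, ergibt die Position: x(t) = 7·t + 6. Wir haben die Position x(t) = 7·t + 6. Durch Einsetzen von t = 2: x(2) = 20.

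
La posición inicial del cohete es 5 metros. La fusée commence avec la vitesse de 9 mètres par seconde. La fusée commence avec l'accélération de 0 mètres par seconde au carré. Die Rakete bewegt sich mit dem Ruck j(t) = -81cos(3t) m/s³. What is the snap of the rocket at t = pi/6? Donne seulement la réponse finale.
The answer is 243.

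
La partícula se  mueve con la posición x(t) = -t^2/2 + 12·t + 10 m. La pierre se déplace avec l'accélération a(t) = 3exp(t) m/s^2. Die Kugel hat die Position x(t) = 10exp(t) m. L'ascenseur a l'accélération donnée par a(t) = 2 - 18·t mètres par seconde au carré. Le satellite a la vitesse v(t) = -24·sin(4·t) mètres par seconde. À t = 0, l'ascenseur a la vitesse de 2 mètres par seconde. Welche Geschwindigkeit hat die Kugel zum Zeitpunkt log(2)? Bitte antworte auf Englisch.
To solve this, we need to take 1 derivative of our position equation x(t) = 10·exp(t). Differentiating position, we get velocity: v(t) = 10·exp(t). From the given velocity equation v(t) = 10·exp(t), we substitute t = log(2) to get v = 20.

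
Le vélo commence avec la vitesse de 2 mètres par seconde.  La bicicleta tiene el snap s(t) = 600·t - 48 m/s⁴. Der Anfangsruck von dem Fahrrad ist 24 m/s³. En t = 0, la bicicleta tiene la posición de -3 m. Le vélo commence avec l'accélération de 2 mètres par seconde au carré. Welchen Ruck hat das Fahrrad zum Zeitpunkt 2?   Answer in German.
Wir müssen unsere Gleichung für den Snap s(t) = 600·t - 48 1-mal integrieren. Das Integral von dem Snap ist der Ruck. Mit j(0) = 24 erhalten wir j(t) = 300·t^2 - 48·t + 24. Wir haben den Ruck j(t) = 300·t^2 - 48·t + 24. Durch Einsetzen von t = 2: j(2) = 1128.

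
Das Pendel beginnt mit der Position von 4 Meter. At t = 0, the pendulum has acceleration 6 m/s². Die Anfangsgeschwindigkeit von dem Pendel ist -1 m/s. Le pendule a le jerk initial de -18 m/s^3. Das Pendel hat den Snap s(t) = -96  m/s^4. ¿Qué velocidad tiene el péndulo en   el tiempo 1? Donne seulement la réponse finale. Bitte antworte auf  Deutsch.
Die Geschwindigkeit bei t = 1 ist v = -20.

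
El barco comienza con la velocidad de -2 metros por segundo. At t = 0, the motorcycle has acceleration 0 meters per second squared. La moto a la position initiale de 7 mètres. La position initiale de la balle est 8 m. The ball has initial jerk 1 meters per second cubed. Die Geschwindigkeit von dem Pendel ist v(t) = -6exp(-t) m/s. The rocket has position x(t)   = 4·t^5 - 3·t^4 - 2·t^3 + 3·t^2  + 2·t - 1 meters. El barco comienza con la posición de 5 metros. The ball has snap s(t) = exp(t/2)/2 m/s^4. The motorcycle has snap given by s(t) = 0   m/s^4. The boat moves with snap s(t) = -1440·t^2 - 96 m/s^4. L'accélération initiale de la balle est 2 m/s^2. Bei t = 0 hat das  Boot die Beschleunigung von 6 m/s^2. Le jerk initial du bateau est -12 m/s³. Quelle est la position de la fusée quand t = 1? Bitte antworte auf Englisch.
Using x(t) = 4·t^5 - 3·t^4 - 2·t^3 + 3·t^2 + 2·t - 1 and substituting t = 1, we find x = 3.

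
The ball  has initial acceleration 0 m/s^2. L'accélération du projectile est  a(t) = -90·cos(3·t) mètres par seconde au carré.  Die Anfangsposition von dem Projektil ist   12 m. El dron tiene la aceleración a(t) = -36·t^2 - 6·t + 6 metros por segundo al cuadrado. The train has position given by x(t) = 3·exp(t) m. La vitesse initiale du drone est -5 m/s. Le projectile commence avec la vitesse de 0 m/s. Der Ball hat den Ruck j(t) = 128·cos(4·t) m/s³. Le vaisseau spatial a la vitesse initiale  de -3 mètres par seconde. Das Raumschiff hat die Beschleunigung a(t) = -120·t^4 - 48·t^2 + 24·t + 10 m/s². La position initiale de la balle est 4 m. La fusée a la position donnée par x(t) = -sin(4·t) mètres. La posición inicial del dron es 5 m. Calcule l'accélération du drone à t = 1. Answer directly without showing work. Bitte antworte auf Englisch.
The answer is -36.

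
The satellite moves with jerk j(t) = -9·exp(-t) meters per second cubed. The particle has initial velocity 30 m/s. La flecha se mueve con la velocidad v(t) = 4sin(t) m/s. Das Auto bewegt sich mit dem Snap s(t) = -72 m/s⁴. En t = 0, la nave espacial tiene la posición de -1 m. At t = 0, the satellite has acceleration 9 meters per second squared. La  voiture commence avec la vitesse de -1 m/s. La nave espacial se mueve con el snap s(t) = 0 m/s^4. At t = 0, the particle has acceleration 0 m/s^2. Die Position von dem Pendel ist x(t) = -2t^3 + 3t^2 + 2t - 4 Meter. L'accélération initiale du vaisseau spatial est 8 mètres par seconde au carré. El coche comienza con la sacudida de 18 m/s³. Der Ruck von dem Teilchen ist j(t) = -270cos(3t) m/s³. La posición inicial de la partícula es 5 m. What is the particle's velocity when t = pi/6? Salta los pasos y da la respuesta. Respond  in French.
À t = pi/6, v = 0.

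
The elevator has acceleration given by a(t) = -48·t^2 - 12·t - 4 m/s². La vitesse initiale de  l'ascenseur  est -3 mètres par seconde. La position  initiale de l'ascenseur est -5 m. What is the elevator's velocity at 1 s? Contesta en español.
Necesitamos integrar nuestra ecuación de la aceleración a(t) = -48·t^2 - 12·t - 4 1 vez. Integrando la aceleración y usando la condición inicial v(0) = -3, obtenemos v(t) = -16·t^3 - 6·t^2 - 4·t - 3. De la ecuación de la velocidad v(t) = -16·t^3 - 6·t^2 - 4·t - 3, sustituimos t = 1 para obtener v = -29.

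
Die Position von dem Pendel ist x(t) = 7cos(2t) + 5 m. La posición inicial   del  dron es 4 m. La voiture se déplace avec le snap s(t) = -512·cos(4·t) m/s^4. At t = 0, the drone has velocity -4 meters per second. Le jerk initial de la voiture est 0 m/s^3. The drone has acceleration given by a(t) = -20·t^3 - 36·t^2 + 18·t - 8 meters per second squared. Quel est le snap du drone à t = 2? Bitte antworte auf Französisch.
Nous devons dériver notre équation de l'accélération a(t) = -20·t^3 - 36·t^2 + 18·t - 8 2 fois. La dérivée de l'accélération donne le jerk: j(t) = -60·t^2 - 72·t + 18. La dérivée du jerk donne le snap: s(t) = -120·t - 72. En utilisant s(t) = -120·t - 72 et en substituant t = 2, nous trouvons s = -312.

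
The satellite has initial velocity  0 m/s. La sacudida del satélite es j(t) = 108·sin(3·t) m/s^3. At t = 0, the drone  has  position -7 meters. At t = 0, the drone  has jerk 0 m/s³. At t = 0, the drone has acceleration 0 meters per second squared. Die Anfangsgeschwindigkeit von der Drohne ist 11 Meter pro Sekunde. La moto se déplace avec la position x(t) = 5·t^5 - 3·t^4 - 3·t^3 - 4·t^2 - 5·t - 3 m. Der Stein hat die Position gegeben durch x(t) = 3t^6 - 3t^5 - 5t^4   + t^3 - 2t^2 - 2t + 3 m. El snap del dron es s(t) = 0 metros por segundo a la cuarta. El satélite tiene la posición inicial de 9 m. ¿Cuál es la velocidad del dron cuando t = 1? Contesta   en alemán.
Wir müssen das Integral unserer Gleichung für den Snap s(t) = 0 3-mal finden. Mit ∫s(t)dt und Anwendung von j(0) = 0, finden wir j(t) = 0. Das Integral von dem Ruck, mit a(0) = 0, ergibt die Beschleunigung: a(t) = 0. Die Stammfunktion von der Beschleunigung ist die Geschwindigkeit. Mit v(0) = 11 erhalten wir v(t) = 11. Wir haben die Geschwindigkeit v(t) = 11. Durch Einsetzen von t = 1: v(1) = 11.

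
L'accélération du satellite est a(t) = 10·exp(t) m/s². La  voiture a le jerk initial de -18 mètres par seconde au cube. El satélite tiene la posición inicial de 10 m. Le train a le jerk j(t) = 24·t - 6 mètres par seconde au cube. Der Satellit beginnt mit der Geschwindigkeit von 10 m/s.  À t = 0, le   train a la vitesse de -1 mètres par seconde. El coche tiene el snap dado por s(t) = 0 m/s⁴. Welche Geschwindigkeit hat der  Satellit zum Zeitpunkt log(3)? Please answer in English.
We need to integrate our acceleration equation a(t) = 10·exp(t) 1 time. Integrating acceleration and using the initial condition v(0) = 10, we get v(t) = 10·exp(t). Using v(t) = 10·exp(t) and substituting t = log(3), we find v = 30.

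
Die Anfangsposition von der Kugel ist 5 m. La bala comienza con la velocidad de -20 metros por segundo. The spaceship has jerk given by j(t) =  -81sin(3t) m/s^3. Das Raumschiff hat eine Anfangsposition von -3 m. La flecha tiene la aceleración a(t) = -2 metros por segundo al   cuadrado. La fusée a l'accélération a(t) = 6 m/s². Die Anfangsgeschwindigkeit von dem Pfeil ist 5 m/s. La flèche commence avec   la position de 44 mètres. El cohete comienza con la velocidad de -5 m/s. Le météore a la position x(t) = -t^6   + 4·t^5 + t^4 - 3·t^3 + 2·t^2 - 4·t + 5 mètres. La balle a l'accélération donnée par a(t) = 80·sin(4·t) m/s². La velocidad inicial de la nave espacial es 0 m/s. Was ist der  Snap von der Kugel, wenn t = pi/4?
Wir müssen unsere Gleichung für die Beschleunigung a(t) = 80·sin(4·t) 2-mal ableiten. Durch Ableiten von der Beschleunigung erhalten wir den Ruck: j(t) = 320·cos(4·t). Mit d/dt von j(t) finden wir s(t) = -1280·sin(4·t). Aus der Gleichung für den Snap s(t) = -1280·sin(4·t), setzen wir t = pi/4 ein und erhalten s = 0.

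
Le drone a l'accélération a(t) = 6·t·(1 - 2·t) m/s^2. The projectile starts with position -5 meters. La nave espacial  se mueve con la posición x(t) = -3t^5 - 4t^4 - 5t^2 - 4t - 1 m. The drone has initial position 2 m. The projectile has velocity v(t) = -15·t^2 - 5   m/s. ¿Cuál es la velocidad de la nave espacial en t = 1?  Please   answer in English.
We must differentiate our position equation x(t) = -3·t^5 - 4·t^4 - 5·t^2 - 4·t - 1 1 time. Differentiating position, we get velocity: v(t) = -15·t^4 - 16·t^3 - 10·t - 4. Using v(t) = -15·t^4 - 16·t^3 - 10·t - 4 and substituting t = 1, we find v = -45.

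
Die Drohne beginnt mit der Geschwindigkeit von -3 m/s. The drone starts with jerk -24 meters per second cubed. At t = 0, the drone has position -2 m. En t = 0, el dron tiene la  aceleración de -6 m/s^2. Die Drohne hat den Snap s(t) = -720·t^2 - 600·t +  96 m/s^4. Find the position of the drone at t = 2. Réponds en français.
Nous devons trouver la primitive de notre équation du snap s(t) = -720·t^2 - 600·t + 96 4 fois. En prenant ∫s(t)dt et en appliquant j(0) = -24, nous trouvons j(t) = -240·t^3 - 300·t^2 + 96·t - 24. La primitive du jerk, avec a(0) = -6, donne l'accélération: a(t) = -60·t^4 - 100·t^3 + 48·t^2 - 24·t - 6. L'intégrale de l'accélération, avec v(0) = -3, donne la vitesse: v(t) = -12·t^5 - 25·t^4 + 16·t^3 - 12·t^2 - 6·t - 3. L'intégrale de la vitesse, avec x(0) = -2, donne la position: x(t) = -2·t^6 - 5·t^5 + 4·t^4 - 4·t^3 - 3·t^2 - 3·t - 2. En utilisant x(t) = -2·t^6 - 5·t^5 + 4·t^4 - 4·t^3 - 3·t^2 - 3·t - 2 et en substituant t = 2, nous trouvons x = -276.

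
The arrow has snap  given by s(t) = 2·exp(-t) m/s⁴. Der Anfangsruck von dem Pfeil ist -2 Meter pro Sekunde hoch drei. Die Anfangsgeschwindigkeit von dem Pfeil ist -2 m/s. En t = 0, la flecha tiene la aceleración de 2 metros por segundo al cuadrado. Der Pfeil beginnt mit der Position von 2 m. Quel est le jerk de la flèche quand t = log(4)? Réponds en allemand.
Um dies zu lösen, müssen wir 1 Integral unserer Gleichung für den Snap s(t) = 2·exp(-t) finden. Die Stammfunktion von dem Snap, mit j(0) = -2, ergibt den Ruck: j(t) = -2·exp(-t). Aus der Gleichung für den Ruck j(t) = -2·exp(-t), setzen wir t = log(4) ein und erhalten j = -1/2.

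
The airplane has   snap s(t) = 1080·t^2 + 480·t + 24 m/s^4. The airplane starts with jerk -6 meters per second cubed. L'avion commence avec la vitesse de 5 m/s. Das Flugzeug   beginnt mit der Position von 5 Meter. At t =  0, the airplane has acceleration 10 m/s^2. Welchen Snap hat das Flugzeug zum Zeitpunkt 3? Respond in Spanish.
De la ecuación del snap s(t) = 1080·t^2 + 480·t + 24, sustituimos t = 3 para obtener s = 11184.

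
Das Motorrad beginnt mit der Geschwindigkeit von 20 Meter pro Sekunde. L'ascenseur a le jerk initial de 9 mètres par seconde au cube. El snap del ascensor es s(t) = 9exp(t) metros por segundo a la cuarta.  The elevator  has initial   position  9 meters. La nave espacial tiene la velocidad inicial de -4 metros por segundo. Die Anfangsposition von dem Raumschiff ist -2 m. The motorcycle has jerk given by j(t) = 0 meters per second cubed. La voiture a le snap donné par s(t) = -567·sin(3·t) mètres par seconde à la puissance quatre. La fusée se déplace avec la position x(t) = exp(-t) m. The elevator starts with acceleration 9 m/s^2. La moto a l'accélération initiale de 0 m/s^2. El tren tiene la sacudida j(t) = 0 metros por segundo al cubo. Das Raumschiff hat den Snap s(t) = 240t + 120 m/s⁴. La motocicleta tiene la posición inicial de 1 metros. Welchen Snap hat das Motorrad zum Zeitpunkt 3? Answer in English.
Starting from jerk j(t) = 0, we take 1 derivative. Differentiating jerk, we get snap: s(t) = 0. Using s(t) = 0 and substituting t = 3, we find s = 0.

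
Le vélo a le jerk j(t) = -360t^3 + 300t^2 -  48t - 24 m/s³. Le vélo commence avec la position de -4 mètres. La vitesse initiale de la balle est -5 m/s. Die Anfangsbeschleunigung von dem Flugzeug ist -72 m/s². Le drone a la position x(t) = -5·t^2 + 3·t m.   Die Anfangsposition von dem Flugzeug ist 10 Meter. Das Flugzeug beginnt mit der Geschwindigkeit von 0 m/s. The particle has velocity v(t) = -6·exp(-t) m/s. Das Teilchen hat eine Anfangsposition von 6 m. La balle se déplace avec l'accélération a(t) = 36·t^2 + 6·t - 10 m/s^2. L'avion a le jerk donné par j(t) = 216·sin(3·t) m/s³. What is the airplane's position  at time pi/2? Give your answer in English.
Starting from jerk j(t) = 216·sin(3·t), we take 3 integrals. Taking ∫j(t)dt and applying a(0) = -72, we find a(t) = -72·cos(3·t). Finding the integral of a(t) and using v(0) = 0: v(t) = -24·sin(3·t). Finding the antiderivative of v(t) and using x(0) = 10: x(t) = 8·cos(3·t) + 2. We have position x(t) = 8·cos(3·t) + 2. Substituting t = pi/2: x(pi/2) = 2.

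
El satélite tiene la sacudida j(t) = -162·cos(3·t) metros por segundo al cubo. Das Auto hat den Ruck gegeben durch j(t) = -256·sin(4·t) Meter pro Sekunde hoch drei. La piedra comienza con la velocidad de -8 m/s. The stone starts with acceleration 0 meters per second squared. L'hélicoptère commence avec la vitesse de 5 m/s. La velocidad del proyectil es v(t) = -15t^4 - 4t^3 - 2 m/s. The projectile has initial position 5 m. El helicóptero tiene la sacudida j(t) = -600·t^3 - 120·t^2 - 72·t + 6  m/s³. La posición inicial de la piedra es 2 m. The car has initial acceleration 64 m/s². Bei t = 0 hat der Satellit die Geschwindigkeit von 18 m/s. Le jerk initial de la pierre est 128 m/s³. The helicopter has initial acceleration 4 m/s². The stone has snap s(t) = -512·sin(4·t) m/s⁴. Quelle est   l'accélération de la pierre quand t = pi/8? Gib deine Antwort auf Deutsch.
Wir müssen das Integral unserer Gleichung für den Snap s(t) = -512·sin(4·t) 2-mal finden. Durch Integration von dem Snap und Verwendung der Anfangsbedingung j(0) = 128, erhalten wir j(t) = 128·cos(4·t). Die Stammfunktion von dem Ruck, mit a(0) = 0, ergibt die Beschleunigung: a(t) = 32·sin(4·t). Wir haben die Beschleunigung a(t) = 32·sin(4·t). Durch Einsetzen von t = pi/8: a(pi/8) = 32.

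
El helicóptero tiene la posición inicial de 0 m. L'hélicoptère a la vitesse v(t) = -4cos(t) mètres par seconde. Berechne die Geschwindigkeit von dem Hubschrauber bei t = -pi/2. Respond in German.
Mit v(t) = -4·cos(t) und Einsetzen von t = -pi/2, finden wir v = 0.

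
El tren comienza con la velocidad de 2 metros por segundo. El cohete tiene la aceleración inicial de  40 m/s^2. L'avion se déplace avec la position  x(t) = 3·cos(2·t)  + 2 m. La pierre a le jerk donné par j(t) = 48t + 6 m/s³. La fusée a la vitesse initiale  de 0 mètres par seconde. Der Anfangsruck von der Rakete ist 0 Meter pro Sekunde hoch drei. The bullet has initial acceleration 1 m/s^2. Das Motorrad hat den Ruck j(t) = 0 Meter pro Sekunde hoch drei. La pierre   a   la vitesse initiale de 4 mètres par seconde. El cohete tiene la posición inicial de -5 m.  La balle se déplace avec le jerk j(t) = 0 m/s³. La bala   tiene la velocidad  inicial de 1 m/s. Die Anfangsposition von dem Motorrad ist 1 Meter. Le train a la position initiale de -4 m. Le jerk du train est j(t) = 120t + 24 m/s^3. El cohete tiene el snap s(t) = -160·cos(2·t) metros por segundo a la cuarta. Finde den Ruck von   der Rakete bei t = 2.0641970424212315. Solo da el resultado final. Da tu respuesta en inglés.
At t = 2.0641970424212315, j = 66.7413346185464.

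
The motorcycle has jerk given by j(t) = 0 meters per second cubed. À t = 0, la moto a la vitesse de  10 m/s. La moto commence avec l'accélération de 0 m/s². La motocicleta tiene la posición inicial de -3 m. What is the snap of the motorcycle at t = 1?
Starting from jerk j(t) = 0, we take 1 derivative. The derivative of jerk gives snap: s(t) = 0. Using s(t) = 0 and substituting t = 1, we find s = 0.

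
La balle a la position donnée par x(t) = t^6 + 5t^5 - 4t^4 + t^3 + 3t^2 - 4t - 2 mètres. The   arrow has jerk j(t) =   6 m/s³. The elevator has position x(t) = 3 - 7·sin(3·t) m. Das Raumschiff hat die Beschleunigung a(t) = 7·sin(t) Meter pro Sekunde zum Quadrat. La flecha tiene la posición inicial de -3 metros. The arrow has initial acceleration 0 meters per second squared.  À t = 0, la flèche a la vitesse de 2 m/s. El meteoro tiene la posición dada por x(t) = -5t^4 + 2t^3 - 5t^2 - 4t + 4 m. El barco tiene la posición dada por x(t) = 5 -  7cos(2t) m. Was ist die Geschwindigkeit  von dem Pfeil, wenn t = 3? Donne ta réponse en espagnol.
Debemos encontrar la integral de nuestra ecuación de la sacudida j(t) = 6 2 veces. Tomando ∫j(t)dt y aplicando a(0) = 0, encontramos a(t) = 6·t. La integral de la aceleración, con v(0) = 2, da la velocidad: v(t) = 3·t^2 + 2. Tenemos la velocidad v(t) = 3·t^2 + 2. Sustituyendo t = 3: v(3) = 29.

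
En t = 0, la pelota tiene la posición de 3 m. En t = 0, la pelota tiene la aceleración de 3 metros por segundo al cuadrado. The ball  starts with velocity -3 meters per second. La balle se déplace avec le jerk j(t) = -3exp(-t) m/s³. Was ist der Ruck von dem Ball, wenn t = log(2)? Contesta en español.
De la ecuación de la sacudida j(t) = -3·exp(-t), sustituimos t = log(2) para obtener j = -3/2.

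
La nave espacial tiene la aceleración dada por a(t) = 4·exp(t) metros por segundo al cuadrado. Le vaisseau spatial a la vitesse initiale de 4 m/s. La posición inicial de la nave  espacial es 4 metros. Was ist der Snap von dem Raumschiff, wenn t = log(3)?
Wir müssen unsere Gleichung für die Beschleunigung a(t) = 4·exp(t) 2-mal ableiten. Die Ableitung von der Beschleunigung ergibt den Ruck: j(t) = 4·exp(t). Durch Ableiten von dem Ruck erhalten wir den Snap: s(t) = 4·exp(t). Wir haben den Snap s(t) = 4·exp(t). Durch Einsetzen von t = log(3): s(log(3)) = 12.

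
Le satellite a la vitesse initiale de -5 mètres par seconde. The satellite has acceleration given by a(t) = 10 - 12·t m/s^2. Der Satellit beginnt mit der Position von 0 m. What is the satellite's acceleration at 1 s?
We have acceleration a(t) = 10 - 12·t. Substituting t = 1: a(1) = -2.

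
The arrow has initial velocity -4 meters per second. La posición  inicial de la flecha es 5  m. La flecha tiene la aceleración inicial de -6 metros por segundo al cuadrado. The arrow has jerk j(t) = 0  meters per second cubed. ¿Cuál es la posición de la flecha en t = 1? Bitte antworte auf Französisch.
En partant du jerk j(t) = 0, nous prenons 3 intégrales. L'intégrale du jerk est l'accélération. En utilisant a(0) = -6, nous obtenons a(t) = -6. La primitive de l'accélération, avec v(0) = -4, donne la vitesse: v(t) = -6·t - 4. En prenant ∫v(t)dt et en appliquant x(0) = 5, nous trouvons x(t) = -3·t^2 - 4·t + 5. De l'équation de la position x(t) = -3·t^2 - 4·t + 5, nous substituons t = 1 pour obtenir x = -2.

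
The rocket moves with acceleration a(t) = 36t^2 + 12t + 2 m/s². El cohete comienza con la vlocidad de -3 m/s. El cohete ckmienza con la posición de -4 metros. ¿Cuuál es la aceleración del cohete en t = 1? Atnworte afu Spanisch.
Usando a(t) = 36·t^2 + 12·t + 2 y sustituyendo t = 1, encontramos a = 50.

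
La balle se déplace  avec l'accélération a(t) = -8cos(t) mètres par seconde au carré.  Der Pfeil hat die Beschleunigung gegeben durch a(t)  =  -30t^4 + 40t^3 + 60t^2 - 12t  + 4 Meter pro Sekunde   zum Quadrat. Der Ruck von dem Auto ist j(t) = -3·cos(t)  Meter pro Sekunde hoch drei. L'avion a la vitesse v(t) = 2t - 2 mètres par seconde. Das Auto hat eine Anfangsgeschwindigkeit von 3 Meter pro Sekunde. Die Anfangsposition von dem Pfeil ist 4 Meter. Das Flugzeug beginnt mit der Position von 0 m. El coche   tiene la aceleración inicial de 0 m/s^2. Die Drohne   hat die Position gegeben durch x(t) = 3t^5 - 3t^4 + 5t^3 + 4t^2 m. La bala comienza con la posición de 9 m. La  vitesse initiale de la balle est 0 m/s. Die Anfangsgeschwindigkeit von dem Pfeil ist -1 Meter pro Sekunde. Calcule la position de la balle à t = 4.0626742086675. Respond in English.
Starting from acceleration a(t) = -8·cos(t), we take 2 antiderivatives. The integral of acceleration is velocity. Using v(0) = 0, we get v(t) = -8·sin(t). The antiderivative of velocity is position. Using x(0) = 9, we get x(t) = 8·cos(t) + 1. From the given position equation x(t) = 8·cos(t) + 1, we substitute t = 4.0626742086675 to get x = -3.83967452405411.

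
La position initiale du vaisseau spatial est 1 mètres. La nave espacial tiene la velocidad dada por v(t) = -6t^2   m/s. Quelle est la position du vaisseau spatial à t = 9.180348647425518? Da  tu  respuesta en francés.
En partant de la vitesse v(t) = -6·t^2, nous prenons 1 intégrale. En intégrant la vitesse et en utilisant la condition initiale x(0) = 1, nous obtenons x(t) = 1 - 2·t^3. De l'équation de la position x(t) = 1 - 2·t^3, nous substituons t = 9.180348647425518 pour obtenir x = -1546.41755882715.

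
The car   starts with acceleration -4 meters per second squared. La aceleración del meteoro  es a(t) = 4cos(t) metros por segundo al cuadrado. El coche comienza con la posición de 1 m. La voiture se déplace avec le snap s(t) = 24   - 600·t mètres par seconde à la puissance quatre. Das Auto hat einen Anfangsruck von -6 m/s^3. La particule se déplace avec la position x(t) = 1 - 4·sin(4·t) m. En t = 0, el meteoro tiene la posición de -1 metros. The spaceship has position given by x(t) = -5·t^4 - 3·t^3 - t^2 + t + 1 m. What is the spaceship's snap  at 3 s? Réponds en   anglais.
We must differentiate our position equation x(t) = -5·t^4 - 3·t^3 - t^2 + t + 1 4 times. Differentiating position, we get velocity: v(t) = -20·t^3 - 9·t^2 - 2·t + 1. The derivative of velocity gives acceleration: a(t) = -60·t^2 - 18·t - 2. Differentiating acceleration, we get jerk: j(t) = -120·t - 18. The derivative of jerk gives snap: s(t) = -120. We have snap s(t) = -120. Substituting t = 3: s(3) = -120.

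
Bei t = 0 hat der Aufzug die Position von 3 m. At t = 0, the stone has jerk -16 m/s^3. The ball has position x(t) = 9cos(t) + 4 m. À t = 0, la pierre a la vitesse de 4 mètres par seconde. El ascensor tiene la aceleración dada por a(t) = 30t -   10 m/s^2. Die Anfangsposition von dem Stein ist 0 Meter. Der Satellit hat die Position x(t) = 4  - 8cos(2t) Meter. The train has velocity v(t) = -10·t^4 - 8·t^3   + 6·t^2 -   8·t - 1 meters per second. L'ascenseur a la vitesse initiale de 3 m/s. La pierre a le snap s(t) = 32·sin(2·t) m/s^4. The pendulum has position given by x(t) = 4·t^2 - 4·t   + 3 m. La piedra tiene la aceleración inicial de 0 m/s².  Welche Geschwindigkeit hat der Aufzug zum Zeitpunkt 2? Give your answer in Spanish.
Para resolver esto, necesitamos tomar 1 antiderivada de nuestra ecuación de la aceleración a(t) = 30·t - 10. Integrando la aceleración y usando la condición inicial v(0) = 3, obtenemos v(t) = 15·t^2 - 10·t + 3. De la ecuación de la velocidad v(t) = 15·t^2 - 10·t + 3, sustituimos t = 2 para obtener v = 43.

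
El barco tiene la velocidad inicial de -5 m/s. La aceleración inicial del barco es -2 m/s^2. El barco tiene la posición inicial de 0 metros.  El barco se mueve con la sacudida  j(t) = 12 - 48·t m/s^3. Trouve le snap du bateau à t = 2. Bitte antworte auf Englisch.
To solve this, we need to take 1 derivative of our jerk equation j(t) = 12 - 48·t. The derivative of jerk gives snap: s(t) = -48. From the given snap equation s(t) = -48, we substitute t = 2 to get s = -48.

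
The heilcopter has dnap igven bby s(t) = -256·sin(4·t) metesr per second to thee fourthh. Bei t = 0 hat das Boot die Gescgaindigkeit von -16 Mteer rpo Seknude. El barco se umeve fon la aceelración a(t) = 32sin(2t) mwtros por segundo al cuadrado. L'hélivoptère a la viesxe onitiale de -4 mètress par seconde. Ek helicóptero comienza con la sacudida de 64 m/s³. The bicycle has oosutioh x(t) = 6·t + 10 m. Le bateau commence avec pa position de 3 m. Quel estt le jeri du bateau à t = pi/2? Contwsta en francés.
En partant de l'accélération a(t) = 32·sin(2·t), nous prenons 1 dérivée. En prenant d/dt de a(t), nous trouvons j(t) = 64·cos(2·t). En utilisant j(t) = 64·cos(2·t) et en substituant t = pi/2, nous trouvons j = -64.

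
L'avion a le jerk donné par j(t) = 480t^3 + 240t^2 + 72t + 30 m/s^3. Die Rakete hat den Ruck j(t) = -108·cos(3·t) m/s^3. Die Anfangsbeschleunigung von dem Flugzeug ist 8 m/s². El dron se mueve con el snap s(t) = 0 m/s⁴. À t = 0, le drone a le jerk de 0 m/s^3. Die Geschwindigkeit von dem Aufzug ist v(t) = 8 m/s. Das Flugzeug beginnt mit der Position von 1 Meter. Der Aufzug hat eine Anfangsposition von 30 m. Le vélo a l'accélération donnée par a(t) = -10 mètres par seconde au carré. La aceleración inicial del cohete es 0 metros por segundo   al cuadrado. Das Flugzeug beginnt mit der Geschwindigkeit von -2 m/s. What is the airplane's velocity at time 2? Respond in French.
Pour résoudre ceci, nous devons prendre 2 intégrales de notre équation du jerk j(t) = 480·t^3 + 240·t^2 + 72·t + 30. En prenant ∫j(t)dt et en appliquant a(0) = 8, nous trouvons a(t) = 120·t^4 + 80·t^3 + 36·t^2 + 30·t + 8. En intégrant l'accélération et en utilisant la condition initiale v(0) = -2, nous obtenons v(t) = 24·t^5 + 20·t^4 + 12·t^3 + 15·t^2 + 8·t - 2. Nous avons la vitesse v(t) = 24·t^5 + 20·t^4 + 12·t^3 + 15·t^2 + 8·t - 2. En substituant t = 2: v(2) = 1258.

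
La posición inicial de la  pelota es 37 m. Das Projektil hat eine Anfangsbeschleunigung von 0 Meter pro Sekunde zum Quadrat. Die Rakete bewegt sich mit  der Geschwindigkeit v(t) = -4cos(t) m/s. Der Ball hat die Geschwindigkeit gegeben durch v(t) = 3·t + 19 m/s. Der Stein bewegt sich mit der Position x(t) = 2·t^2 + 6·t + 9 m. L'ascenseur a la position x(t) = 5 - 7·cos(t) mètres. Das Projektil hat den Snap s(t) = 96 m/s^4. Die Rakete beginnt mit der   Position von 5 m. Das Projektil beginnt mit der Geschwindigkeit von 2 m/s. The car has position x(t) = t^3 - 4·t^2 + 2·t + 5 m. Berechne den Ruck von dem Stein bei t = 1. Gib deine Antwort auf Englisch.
To solve this, we need to take 3 derivatives of our position equation x(t) = 2·t^2 + 6·t + 9. The derivative of position gives velocity: v(t) = 4·t + 6. Taking d/dt of v(t), we find a(t) = 4. Differentiating acceleration, we get jerk: j(t) = 0. Using j(t) = 0 and substituting t = 1, we find j = 0.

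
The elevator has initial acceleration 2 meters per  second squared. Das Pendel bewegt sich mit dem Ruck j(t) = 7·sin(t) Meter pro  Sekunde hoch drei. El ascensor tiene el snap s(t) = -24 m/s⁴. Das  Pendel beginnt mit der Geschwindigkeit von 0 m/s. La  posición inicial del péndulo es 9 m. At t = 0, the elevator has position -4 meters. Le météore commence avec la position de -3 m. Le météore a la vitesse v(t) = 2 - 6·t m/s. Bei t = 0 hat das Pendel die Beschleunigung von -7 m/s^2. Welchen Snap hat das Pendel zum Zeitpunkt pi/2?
Wir müssen unsere Gleichung für den Ruck j(t) = 7·sin(t) 1-mal ableiten. Mit d/dt von j(t) finden wir s(t) = 7·cos(t). Wir haben den Snap s(t) = 7·cos(t). Durch Einsetzen von t = pi/2: s(pi/2) = 0.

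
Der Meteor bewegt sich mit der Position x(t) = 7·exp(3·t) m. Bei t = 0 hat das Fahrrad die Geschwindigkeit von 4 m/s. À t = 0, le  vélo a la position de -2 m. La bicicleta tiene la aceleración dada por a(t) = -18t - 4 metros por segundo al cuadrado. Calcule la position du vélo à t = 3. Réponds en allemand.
Ausgehend von der Beschleunigung a(t) = -18·t - 4, nehmen wir 2 Stammfunktionen. Die Stammfunktion von der Beschleunigung, mit v(0) = 4, ergibt die Geschwindigkeit: v(t) = -9·t^2 - 4·t + 4. Mit ∫v(t)dt und Anwendung von x(0) = -2, finden wir x(t) = -3·t^3 - 2·t^2 + 4·t - 2. Aus der Gleichung für die Position x(t) = -3·t^3 - 2·t^2 + 4·t - 2, setzen wir t = 3 ein und erhalten x = -89.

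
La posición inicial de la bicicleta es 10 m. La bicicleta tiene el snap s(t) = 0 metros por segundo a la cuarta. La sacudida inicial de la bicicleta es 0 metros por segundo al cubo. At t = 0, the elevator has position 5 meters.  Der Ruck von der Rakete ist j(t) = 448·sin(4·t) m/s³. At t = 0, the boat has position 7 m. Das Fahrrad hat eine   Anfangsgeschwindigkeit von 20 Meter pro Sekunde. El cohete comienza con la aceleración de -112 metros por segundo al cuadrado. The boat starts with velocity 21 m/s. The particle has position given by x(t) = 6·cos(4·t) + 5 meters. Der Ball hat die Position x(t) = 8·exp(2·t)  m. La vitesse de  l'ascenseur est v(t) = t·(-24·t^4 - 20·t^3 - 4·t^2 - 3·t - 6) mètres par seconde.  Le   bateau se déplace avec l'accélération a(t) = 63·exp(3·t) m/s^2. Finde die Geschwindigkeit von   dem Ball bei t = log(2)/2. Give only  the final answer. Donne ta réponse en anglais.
At t = log(2)/2, v = 32.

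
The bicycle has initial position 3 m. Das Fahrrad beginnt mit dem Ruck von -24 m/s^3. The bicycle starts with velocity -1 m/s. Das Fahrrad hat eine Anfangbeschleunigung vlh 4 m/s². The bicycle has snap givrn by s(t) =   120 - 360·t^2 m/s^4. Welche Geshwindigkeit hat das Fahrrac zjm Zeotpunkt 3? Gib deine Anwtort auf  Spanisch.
Necesitamos integrar nuestra ecuación del snap s(t) = 120 - 360·t^2 3 veces. La integral del snap es la sacudida. Usando j(0) = -24, obtenemos j(t) = -120·t^3 + 120·t - 24. Integrando la sacudida y usando la condición inicial a(0) = 4, obtenemos a(t) = -30·t^4 + 60·t^2 - 24·t + 4. La antiderivada de la aceleración es la velocidad. Usando v(0) = -1, obtenemos v(t) = -6·t^5 + 20·t^3 - 12·t^2 + 4·t - 1. De la ecuación de la velocidad v(t) = -6·t^5 + 20·t^3 - 12·t^2 + 4·t - 1, sustituimos t = 3 para obtener v = -1015.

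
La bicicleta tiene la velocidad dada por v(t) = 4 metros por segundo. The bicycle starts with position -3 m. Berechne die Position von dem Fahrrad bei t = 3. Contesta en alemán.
Wir müssen die Stammfunktion unserer Gleichung für die Geschwindigkeit v(t) = 4 1-mal finden. Mit ∫v(t)dt und Anwendung von x(0) = -3, finden wir x(t) = 4·t - 3. Mit x(t) = 4·t - 3 und Einsetzen von t = 3, finden wir x = 9.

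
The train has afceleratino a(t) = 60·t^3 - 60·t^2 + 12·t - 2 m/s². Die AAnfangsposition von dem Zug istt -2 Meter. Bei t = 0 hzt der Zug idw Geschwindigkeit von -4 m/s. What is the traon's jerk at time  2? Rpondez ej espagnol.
Debemos derivar nuestra ecuación de la aceleración a(t) = 60·t^3 - 60·t^2 + 12·t - 2 1 vez. Derivando la aceleración, obtenemos la sacudida: j(t) = 180·t^2 - 120·t + 12. Tenemos la sacudida j(t) = 180·t^2 - 120·t + 12. Sustituyendo t = 2: j(2) = 492.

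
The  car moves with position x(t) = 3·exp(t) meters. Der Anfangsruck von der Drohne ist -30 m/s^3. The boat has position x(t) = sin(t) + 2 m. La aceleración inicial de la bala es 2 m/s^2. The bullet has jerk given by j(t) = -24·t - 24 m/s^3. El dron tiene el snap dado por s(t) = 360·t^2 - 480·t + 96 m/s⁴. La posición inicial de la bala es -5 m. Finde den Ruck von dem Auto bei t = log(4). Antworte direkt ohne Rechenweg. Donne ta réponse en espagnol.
La sacudida en t = log(4) es j = 12.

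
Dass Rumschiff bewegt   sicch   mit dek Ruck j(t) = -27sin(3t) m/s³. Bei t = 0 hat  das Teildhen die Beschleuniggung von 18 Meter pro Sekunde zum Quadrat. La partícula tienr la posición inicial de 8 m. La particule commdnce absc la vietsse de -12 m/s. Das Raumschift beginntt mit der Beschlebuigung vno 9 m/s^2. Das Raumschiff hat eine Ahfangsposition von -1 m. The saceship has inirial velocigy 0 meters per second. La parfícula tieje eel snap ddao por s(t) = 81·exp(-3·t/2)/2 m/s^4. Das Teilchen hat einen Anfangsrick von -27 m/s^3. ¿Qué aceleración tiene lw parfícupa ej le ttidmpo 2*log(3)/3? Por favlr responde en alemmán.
Ausgehend von dem Snap s(t) = 81·exp(-3·t/2)/2, nehmen wir 2 Stammfunktionen. Mit ∫s(t)dt und Anwendung von j(0) = -27, finden wir j(t) = -27·exp(-3·t/2). Das Integral von dem Ruck ist die Beschleunigung. Mit a(0) = 18 erhalten wir a(t) = 18·exp(-3·t/2). Wir haben die Beschleunigung a(t) = 18·exp(-3·t/2). Durch Einsetzen von t = 2*log(3)/3: a(2*log(3)/3) = 6.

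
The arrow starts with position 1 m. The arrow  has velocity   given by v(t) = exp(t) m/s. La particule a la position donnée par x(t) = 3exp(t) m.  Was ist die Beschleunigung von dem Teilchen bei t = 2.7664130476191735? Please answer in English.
Starting from position x(t) = 3·exp(t), we take 2 derivatives. The derivative of position gives velocity: v(t) = 3·exp(t). Differentiating velocity, we get acceleration: a(t) = 3·exp(t). We have acceleration a(t) = 3·exp(t). Substituting t = 2.7664130476191735: a(2.7664130476191735) = 47.7044810718146.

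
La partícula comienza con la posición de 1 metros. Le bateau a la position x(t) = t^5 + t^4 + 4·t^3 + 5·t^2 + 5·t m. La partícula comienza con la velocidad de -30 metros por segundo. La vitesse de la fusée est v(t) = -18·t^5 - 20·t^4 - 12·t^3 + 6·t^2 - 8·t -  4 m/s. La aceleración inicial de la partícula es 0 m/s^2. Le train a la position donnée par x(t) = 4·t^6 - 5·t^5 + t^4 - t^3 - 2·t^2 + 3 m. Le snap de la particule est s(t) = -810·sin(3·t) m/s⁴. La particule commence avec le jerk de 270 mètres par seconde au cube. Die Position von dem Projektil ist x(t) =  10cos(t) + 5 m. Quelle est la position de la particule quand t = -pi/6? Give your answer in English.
To find the answer, we compute 4 integrals of s(t) = -810·sin(3·t). The antiderivative of snap, with j(0) = 270, gives jerk: j(t) = 270·cos(3·t). Finding the antiderivative of j(t) and using a(0) = 0: a(t) = 90·sin(3·t). The integral of acceleration is velocity. Using v(0) = -30, we get v(t) = -30·cos(3·t). The antiderivative of velocity is position. Using x(0) = 1, we get x(t) = 1 - 10·sin(3·t). From the given position equation x(t) = 1 - 10·sin(3·t), we substitute t = -pi/6 to get x = 11.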